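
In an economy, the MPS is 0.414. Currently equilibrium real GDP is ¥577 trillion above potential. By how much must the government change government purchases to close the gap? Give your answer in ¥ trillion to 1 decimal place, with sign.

MPC = 1 − MPS = 1 − 0.414 = 0.586.
Spending multiplier = 1/(1 − MPC) = 1/(1 − 0.586) = 1/0.414 ≈ 2.415.
Need ΔY = −¥577 trillion, so ΔG = ΔY/k = (−¥577 trillion) × 0.414 ≈ −¥238.9 trillion.
The government should cut government purchases by ¥238.9 trillion.

−¥238.9 trillion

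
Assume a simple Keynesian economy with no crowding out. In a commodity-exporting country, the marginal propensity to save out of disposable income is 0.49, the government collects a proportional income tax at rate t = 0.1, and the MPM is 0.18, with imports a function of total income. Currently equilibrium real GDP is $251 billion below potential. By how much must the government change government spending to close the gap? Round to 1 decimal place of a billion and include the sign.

+$181.0 billion

MPC = 1 − MPS = 1 − 0.49 = 0.51.
Spending multiplier = 1/(1 − c(1−t) + m) = 1/(1 − 0.51×0.9 + 0.18) = 1/0.721 ≈ 1.387.
Need ΔY = +$251 billion, so ΔG = ΔY/k = (+$251 billion) × 0.721 ≈ +$181 billion.
The government should increase government spending by $181 billion.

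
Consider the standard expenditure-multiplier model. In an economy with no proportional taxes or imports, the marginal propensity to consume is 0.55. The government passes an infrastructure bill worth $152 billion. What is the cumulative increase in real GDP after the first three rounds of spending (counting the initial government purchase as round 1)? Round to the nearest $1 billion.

$282 billion

Round 1 adds ΔG = $152 billion; each later round is MPC = 0.55 times the previous.
After 3 rounds: 152 + 83.6 + 45.98 = ΔG·(1 − c^3)/(1 − c) = 152 × (1 − 0.166375)/0.45 ≈ $282 billion.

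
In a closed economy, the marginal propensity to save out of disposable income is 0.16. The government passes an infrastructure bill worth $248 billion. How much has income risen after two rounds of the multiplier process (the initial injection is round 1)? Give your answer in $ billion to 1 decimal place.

MPC = 1 − MPS = 1 − 0.16 = 0.84.
Round 1 adds ΔG = $248 billion; each later round is MPC = 0.84 times the previous.
After 2 rounds: 248 + 208.32 = ΔG·(1 − c^2)/(1 − c) = 248 × (1 − 0.7056)/0.16 ≈ $456.3 billion.

$456.3 billion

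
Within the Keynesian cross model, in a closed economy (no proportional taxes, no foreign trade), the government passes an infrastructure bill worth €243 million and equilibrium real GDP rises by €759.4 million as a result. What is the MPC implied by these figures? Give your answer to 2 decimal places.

Implied spending multiplier k = ΔY/ΔG = 759.4/243 ≈ 3.1251.
Since k = 1/(1 − MPC), MPC = 1 − 1/k = 1 − ΔG/ΔY = 1 − 243/759.4 ≈ 0.68.

0.68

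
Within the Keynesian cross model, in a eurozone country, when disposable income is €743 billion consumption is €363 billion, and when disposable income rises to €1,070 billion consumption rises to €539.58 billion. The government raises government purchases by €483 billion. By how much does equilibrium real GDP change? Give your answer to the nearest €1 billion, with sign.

MPC = ΔC/ΔYd = (539.58 − 363)/(1,070 − 743) = 176.58/327 = 0.54.
Spending multiplier = 1/(1 − MPC) = 1/(1 − 0.54) = 1/0.46 ≈ 2.174.
ΔY = k × ΔG = (+€483 billion) / 0.46 = +€1,050 billion.

+€1,050 billion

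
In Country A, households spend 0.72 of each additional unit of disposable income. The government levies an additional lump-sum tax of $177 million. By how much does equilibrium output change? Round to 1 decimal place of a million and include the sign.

A lump-sum tax change of +$177 million shifts disposable income by −$177 million; first-round consumption changes by −c × ΔT = −0.72 × (+$177 million) = −$127.44 million.
Expenditure multiplier = 1/(1 − MPC) = 1/(1 − 0.72) = 1/0.28 ≈ 3.571.
The tax multiplier is −c × k ≈ −2.571, so ΔY = k × (−c·ΔT) = (−$127.44 million) / 0.28 ≈ −$455.1 million.

−$455.1 million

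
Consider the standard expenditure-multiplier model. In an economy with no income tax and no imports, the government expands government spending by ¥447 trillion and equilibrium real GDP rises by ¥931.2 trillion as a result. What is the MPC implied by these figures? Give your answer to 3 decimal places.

0.520

Implied spending multiplier k = ΔY/ΔG = 931.2/447 ≈ 2.0832.
Since k = 1/(1 − MPC), MPC = 1 − 1/k = 1 − ΔG/ΔY = 1 − 447/931.2 ≈ 0.520.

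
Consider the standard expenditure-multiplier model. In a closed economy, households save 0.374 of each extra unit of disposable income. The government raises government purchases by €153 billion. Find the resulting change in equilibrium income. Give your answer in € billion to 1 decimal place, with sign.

+€409.1 billion

MPC = 1 − MPS = 1 − 0.374 = 0.626.
Government-spending multiplier = 1/(1 − MPC) = 1/(1 − 0.626) = 1/0.374 ≈ 2.674.
ΔY = k × ΔG = (+€153 billion) / 0.374 ≈ +€409.1 billion.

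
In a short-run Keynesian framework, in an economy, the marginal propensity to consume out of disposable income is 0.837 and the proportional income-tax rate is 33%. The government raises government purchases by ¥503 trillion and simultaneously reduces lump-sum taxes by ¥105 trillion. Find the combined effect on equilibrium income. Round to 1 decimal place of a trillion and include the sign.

Expenditure multiplier = 1/(1 − c(1−t)) = 1/(1 − 0.837×0.67) = 1/0.43921 ≈ 2.277.
ΔG contributes k·ΔG = (+¥503 trillion) / 0.43921 ≈ +¥1,145.2 trillion.
ΔT of −¥105 trillion changes first-round spending by −c·ΔT = +¥87.885 trillion, contributing k·(−c·ΔT) = (+¥87.885 trillion) / 0.43921 ≈ +¥200.1 trillion.
Net ΔY = k(ΔG − c·ΔT) = (+¥590.885 trillion) / 0.43921 ≈ +¥1,345.3 trillion.

+¥1,345.3 trillion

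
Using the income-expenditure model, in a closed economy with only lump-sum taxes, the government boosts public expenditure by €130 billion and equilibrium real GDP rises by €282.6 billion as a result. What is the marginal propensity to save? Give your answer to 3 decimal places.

0.460

Implied spending multiplier k = ΔY/ΔG = 282.6/130 ≈ 2.1738.
Since k = 1/(1 − MPC), MPC = 1 − 1/k = 1 − ΔG/ΔY = 1 − 130/282.6 ≈ 0.540.
MPS = 1 − MPC = 0.460.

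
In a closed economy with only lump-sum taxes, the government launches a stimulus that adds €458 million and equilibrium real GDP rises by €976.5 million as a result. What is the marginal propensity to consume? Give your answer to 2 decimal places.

0.53

Implied spending multiplier k = ΔY/ΔG = 976.5/458 ≈ 2.1321.
Since k = 1/(1 − MPC), MPC = 1 − 1/k = 1 − ΔG/ΔY = 1 − 458/976.5 ≈ 0.53.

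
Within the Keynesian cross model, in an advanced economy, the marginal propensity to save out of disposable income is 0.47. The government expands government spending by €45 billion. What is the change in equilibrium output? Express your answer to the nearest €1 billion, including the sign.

MPC = 1 − MPS = 1 − 0.47 = 0.53.
Government-spending multiplier = 1/(1 − MPC) = 1/(1 − 0.53) = 1/0.47 ≈ 2.128.
ΔY = k × ΔG = (+€45 billion) / 0.47 ≈ +€96 billion.

+€96 billion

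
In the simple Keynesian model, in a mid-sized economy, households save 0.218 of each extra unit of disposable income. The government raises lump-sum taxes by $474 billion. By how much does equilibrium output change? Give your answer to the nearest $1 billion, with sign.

−$1,700 billion

MPC = 1 − MPS = 1 − 0.218 = 0.782.
A lump-sum tax change of +$474 billion shifts disposable income by −$474 billion; first-round consumption changes by −c × ΔT = −0.782 × (+$474 billion) = −$370.668 billion.
Expenditure multiplier = 1/(1 − MPC) = 1/(1 − 0.782) = 1/0.218 ≈ 4.587.
The tax multiplier is −c × k ≈ −3.587, so ΔY = k × (−c·ΔT) = (−$370.668 billion) / 0.218 ≈ −$1,700 billion.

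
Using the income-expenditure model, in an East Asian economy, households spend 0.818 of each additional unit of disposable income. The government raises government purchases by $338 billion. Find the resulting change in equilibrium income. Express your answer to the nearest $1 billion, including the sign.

+$1,857 billion

Spending multiplier = 1/(1 − MPC) = 1/(1 − 0.818) = 1/0.182 ≈ 5.495.
ΔY = k × ΔG = (+$338 billion) / 0.182 ≈ +$1,857 billion.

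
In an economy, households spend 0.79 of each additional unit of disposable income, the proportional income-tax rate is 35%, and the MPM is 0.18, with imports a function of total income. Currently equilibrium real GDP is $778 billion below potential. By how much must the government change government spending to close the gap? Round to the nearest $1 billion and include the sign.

+$519 billion

Spending multiplier = 1/(1 − c(1−t) + m) = 1/(1 − 0.79×0.65 + 0.18) = 1/0.6665 ≈ 1.5.
Need ΔY = +$778 billion, so ΔG = ΔY/k = (+$778 billion) × 0.6665 ≈ +$519 billion.
The government should increase government spending by $519 billion.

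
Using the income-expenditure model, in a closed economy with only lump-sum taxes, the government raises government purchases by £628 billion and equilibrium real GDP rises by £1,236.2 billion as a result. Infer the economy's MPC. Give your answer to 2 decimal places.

Implied spending multiplier k = ΔY/ΔG = 1,236.2/628 ≈ 1.9685.
Since k = 1/(1 − MPC), MPC = 1 − 1/k = 1 − ΔG/ΔY = 1 − 628/1,236.2 ≈ 0.49.

0.49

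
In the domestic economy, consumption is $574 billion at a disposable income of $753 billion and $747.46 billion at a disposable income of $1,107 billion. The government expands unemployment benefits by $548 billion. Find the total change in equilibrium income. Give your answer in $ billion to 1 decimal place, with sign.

+$526.5 billion

MPC = ΔC/ΔYd = (747.46 − 574)/(1,107 − 753) = 173.46/354 = 0.49.
The transfer change shifts disposable income by +$548 billion, so first-round consumption changes by c·ΔTR = 0.49 × (+$548 billion) = +$268.52 billion.
Expenditure multiplier = 1/(1 − MPC) = 1/(1 − 0.49) = 1/0.51 ≈ 1.961.
The transfer multiplier is c × k ≈ 0.961, so ΔY = k × (c·ΔTR) = (+$268.52 billion) / 0.51 ≈ +$526.5 billion.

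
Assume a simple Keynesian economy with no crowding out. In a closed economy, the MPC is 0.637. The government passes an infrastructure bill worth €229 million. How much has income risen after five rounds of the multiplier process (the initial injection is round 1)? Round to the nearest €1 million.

Round 1 adds ΔG = €229 million; each later round is MPC = 0.637 times the previous.
After 5 rounds: 229 + 145.873 + 92.921101 + 59.190741337 + 37.704502231669 = ΔG·(1 − c^5)/(1 − c) = 229 × (1 − 0.104881082626957)/0.363 ≈ €565 million.

€565 million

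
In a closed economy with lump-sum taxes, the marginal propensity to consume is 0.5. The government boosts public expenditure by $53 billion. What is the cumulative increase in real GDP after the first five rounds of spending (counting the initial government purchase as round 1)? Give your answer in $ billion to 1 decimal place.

$102.7 billion

Round 1 adds ΔG = $53 billion; each later round is MPC = 0.5 times the previous.
After 5 rounds: 53 + 26.5 + 13.25 + 6.625 + 3.3125 = ΔG·(1 − c^5)/(1 − c) = 53 × (1 − 0.03125)/0.5 ≈ $102.7 billion.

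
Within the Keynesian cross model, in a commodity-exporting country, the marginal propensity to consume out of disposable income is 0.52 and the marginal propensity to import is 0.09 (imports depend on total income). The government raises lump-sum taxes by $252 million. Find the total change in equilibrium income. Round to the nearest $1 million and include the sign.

−$230 million

A lump-sum tax change of +$252 million shifts disposable income by −$252 million; first-round consumption changes by −c × ΔT = −0.52 × (+$252 million) = −$131.04 million.
Expenditure multiplier = 1/(1 − c + m) = 1/(1 − 0.52 + 0.09) = 1/0.57 ≈ 1.754.
The tax multiplier is −c × k ≈ −0.912, so ΔY = k × (−c·ΔT) = (−$131.04 million) / 0.57 ≈ −$230 million.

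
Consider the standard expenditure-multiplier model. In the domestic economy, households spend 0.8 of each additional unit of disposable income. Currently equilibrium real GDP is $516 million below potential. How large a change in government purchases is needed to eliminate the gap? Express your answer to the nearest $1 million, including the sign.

+$103 million

Spending multiplier = 1/(1 − MPC) = 1/(1 − 0.8) = 1/0.2 = 5.
Need ΔY = +$516 million, so ΔG = ΔY/k = (+$516 million) × 0.2 ≈ +$103 million.
The government should increase government purchases by $103 million.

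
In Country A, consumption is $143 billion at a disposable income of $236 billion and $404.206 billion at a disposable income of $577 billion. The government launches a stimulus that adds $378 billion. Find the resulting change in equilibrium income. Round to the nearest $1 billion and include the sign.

MPC = ΔC/ΔYd = (404.206 − 143)/(577 − 236) = 261.206/341 = 0.766.
Government-spending multiplier = 1/(1 − MPC) = 1/(1 − 0.766) = 1/0.234 ≈ 4.274.
ΔY = k × ΔG = (+$378 billion) / 0.234 ≈ +$1,615 billion.

+$1,615 billion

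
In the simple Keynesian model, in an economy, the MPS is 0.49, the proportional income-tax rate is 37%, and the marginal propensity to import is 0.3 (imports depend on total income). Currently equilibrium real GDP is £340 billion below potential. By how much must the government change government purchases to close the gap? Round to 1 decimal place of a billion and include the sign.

+£332.8 billion

MPC = 1 − MPS = 1 − 0.49 = 0.51.
Spending multiplier = 1/(1 − c(1−t) + m) = 1/(1 − 0.51×0.63 + 0.3) = 1/0.9787 ≈ 1.022.
Need ΔY = +£340 billion, so ΔG = ΔY/k = (+£340 billion) × 0.9787 ≈ +£332.8 billion.
The government should increase government purchases by £332.8 billion.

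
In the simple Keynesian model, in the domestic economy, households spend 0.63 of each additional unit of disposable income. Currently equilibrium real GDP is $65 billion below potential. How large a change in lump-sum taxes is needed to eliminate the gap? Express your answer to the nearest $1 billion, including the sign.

Spending multiplier = 1/(1 − MPC) = 1/(1 − 0.63) = 1/0.37 ≈ 2.703.
Tax multiplier = −c·k = −0.63/0.37 ≈ −1.703. Need ΔY = +$65 billion, so ΔT = ΔY/(−c·k) = −(+$65 billion) × 0.37 / 0.63 ≈ −$38 billion.
The government should cut lump-sum taxes by $38 billion.

−$38 billion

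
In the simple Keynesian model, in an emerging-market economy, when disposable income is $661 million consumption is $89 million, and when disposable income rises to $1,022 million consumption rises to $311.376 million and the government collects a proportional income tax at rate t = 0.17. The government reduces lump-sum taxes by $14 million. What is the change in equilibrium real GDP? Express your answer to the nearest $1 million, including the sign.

+$18 million

MPC = ΔC/ΔYd = (311.376 − 89)/(1,022 − 661) = 222.376/361 = 0.616.
A lump-sum tax change of −$14 million shifts disposable income by +$14 million; first-round consumption changes by −c × ΔT = −0.616 × (−$14 million) = +$8.624 million.
Expenditure multiplier = 1/(1 − c(1−t)) = 1/(1 − 0.616×0.83) = 1/0.48872 ≈ 2.046.
The tax multiplier is −c × k ≈ −1.26, so ΔY = k × (−c·ΔT) = (+$8.624 million) / 0.48872 ≈ +$18 million.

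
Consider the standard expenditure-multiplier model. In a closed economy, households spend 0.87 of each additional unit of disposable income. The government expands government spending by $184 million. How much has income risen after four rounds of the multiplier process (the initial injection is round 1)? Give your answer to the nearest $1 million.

$605 million

Round 1 adds ΔG = $184 million; each later round is MPC = 0.87 times the previous.
After 4 rounds: 184 + 160.08 + 139.2696 + 121.164552 = ΔG·(1 − c^4)/(1 − c) = 184 × (1 − 0.57289761)/0.13 ≈ $605 million.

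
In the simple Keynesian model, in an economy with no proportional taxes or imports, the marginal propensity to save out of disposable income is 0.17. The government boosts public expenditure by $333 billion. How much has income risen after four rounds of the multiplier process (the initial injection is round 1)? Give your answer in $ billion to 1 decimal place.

$1,029.2 billion

MPC = 1 − MPS = 1 − 0.17 = 0.83.
Round 1 adds ΔG = $333 billion; each later round is MPC = 0.83 times the previous.
After 4 rounds: 333 + 276.39 + 229.4037 + 190.405071 = ΔG·(1 − c^4)/(1 − c) = 333 × (1 − 0.47458321)/0.17 ≈ $1,029.2 billion.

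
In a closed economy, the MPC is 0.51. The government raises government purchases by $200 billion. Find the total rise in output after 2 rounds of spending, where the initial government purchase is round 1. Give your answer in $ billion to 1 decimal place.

Round 1 adds ΔG = $200 billion; each later round is MPC = 0.51 times the previous.
After 2 rounds: 200 + 102 = ΔG·(1 − c^2)/(1 − c) = 200 × (1 − 0.2601)/0.49 = $302 billion.

$302.0 billion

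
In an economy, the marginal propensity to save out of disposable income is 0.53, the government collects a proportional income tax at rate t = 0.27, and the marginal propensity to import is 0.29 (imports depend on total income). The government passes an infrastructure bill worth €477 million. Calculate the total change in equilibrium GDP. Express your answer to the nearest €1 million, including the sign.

MPC = 1 − MPS = 1 − 0.53 = 0.47.
Government-spending multiplier = 1/(1 − c(1−t) + m) = 1/(1 − 0.47×0.73 + 0.29) = 1/0.9469 ≈ 1.056.
ΔY = k × ΔG = (+€477 million) / 0.9469 ≈ +€504 million.

+€504 million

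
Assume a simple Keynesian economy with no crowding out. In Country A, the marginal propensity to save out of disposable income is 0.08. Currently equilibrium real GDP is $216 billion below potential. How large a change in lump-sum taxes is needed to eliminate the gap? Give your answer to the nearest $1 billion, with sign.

MPC = 1 − MPS = 1 − 0.08 = 0.92.
Spending multiplier = 1/(1 − MPC) = 1/(1 − 0.92) = 1/0.08 = 12.5.
Tax multiplier = −c·k = −0.92/0.08 = −11.5. Need ΔY = +$216 billion, so ΔT = ΔY/(−c·k) = −(+$216 billion) × 0.08 / 0.92 ≈ −$19 billion.
The government should cut lump-sum taxes by $19 billion.

−$19 billion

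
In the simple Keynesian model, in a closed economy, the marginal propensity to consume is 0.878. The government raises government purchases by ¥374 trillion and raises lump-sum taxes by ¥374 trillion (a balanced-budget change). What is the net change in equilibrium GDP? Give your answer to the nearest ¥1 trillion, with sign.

+¥374 trillion

Expenditure multiplier = 1/(1 − MPC) = 1/(1 − 0.878) = 1/0.122 ≈ 8.197.
ΔG contributes k·ΔG = (+¥374 trillion) / 0.122 ≈ +¥3,065.6 trillion.
ΔT of +¥374 trillion changes first-round spending by −c·ΔT = −¥328.372 trillion, contributing k·(−c·ΔT) = (−¥328.372 trillion) / 0.122 ≈ −¥2,691.6 trillion.
With ΔG = ΔT and no other leakages, the balanced-budget multiplier is 1, so ΔY = ΔG = +¥374 trillion.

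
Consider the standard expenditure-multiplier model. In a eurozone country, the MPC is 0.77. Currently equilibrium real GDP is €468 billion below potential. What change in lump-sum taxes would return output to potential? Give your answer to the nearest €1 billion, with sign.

−€140 billion

Spending multiplier = 1/(1 − MPC) = 1/(1 − 0.77) = 1/0.23 ≈ 4.348.
Tax multiplier = −c·k = −0.77/0.23 ≈ −3.348. Need ΔY = +€468 billion, so ΔT = ΔY/(−c·k) = −(+€468 billion) × 0.23 / 0.77 ≈ −€140 billion.
The government should cut lump-sum taxes by €140 billion.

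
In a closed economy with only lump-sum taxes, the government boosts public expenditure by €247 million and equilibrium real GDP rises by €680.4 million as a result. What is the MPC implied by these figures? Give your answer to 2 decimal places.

Implied spending multiplier k = ΔY/ΔG = 680.4/247 ≈ 2.7547.
Since k = 1/(1 − MPC), MPC = 1 − 1/k = 1 − ΔG/ΔY = 1 − 247/680.4 ≈ 0.64.

0.64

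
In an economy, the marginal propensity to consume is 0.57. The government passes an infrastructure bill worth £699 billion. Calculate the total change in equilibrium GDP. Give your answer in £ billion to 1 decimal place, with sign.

+£1,625.6 billion

Spending multiplier = 1/(1 − MPC) = 1/(1 − 0.57) = 1/0.43 ≈ 2.326.
ΔY = k × ΔG = (+£699 billion) / 0.43 ≈ +£1,625.6 billion.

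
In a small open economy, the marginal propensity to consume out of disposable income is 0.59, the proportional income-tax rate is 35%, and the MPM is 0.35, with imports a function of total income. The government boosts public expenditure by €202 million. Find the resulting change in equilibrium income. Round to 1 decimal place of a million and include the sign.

+€209.0 million

Expenditure multiplier = 1/(1 − c(1−t) + m) = 1/(1 − 0.59×0.65 + 0.35) = 1/0.9665 ≈ 1.035.
ΔY = k × ΔG = (+€202 million) / 0.9665 ≈ +€209 million.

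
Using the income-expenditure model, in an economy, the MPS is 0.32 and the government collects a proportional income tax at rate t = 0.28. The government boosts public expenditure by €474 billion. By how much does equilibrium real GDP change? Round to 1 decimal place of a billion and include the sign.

MPC = 1 − MPS = 1 − 0.32 = 0.68.
Spending multiplier = 1/(1 − c(1−t)) = 1/(1 − 0.68×0.72) = 1/0.5104 ≈ 1.959.
ΔY = k × ΔG = (+€474 billion) / 0.5104 ≈ +€928.7 billion.

+€928.7 billion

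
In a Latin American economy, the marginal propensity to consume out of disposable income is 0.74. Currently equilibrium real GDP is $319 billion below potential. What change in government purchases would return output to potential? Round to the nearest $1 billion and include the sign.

Spending multiplier = 1/(1 − MPC) = 1/(1 − 0.74) = 1/0.26 ≈ 3.846.
Need ΔY = +$319 billion, so ΔG = ΔY/k = (+$319 billion) × 0.26 ≈ +$83 billion.
The government should increase government purchases by $83 billion.

+$83 billion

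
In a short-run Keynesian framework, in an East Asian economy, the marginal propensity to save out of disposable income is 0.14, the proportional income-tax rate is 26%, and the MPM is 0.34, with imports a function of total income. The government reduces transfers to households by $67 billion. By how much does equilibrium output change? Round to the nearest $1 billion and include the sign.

−$82 billion

MPC = 1 − MPS = 1 − 0.14 = 0.86.
The transfer change shifts disposable income by −$67 billion, so first-round consumption changes by c·ΔTR = 0.86 × (−$67 billion) = −$57.62 billion.
Expenditure multiplier = 1/(1 − c(1−t) + m) = 1/(1 − 0.86×0.74 + 0.34) = 1/0.7036 ≈ 1.421.
The transfer multiplier is c × k ≈ 1.222, so ΔY = k × (c·ΔTR) = (−$57.62 billion) / 0.7036 ≈ −$82 billion.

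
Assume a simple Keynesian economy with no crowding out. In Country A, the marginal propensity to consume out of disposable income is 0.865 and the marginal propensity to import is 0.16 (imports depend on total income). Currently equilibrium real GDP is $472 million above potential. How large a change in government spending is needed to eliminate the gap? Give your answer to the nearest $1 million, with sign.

−$139 million

Spending multiplier = 1/(1 − c + m) = 1/(1 − 0.865 + 0.16) = 1/0.295 ≈ 3.39.
Need ΔY = −$472 million, so ΔG = ΔY/k = (−$472 million) × 0.295 ≈ −$139 million.
The government should cut government spending by $139 million.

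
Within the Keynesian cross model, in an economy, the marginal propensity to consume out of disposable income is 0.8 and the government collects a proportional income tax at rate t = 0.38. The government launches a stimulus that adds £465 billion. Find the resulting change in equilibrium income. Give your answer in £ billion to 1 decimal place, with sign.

+£922.6 billion

Spending multiplier = 1/(1 − c(1−t)) = 1/(1 − 0.8×0.62) = 1/0.504 ≈ 1.984.
ΔY = k × ΔG = (+£465 billion) / 0.504 ≈ +£922.6 billion.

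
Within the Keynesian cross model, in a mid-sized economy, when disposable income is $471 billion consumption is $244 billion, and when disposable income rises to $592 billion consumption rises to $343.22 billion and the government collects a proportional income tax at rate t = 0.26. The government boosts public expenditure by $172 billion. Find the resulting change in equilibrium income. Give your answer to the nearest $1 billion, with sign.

+$437 billion

MPC = ΔC/ΔYd = (343.22 − 244)/(592 − 471) = 99.22/121 = 0.82.
Government-spending multiplier = 1/(1 − c(1−t)) = 1/(1 − 0.82×0.74) = 1/0.3932 ≈ 2.543.
ΔY = k × ΔG = (+$172 billion) / 0.3932 ≈ +$437 billion.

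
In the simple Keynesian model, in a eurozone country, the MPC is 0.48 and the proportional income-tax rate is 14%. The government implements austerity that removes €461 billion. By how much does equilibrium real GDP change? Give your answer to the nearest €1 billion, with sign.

Government-spending multiplier = 1/(1 − c(1−t)) = 1/(1 − 0.48×0.86) = 1/0.5872 ≈ 1.703.
ΔY = k × ΔG = (−€461 billion) / 0.5872 ≈ −€785 billion.

−€785 billion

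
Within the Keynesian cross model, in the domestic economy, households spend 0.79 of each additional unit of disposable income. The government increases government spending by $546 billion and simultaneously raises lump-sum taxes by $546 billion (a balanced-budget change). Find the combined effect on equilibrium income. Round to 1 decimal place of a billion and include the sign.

+$546.0 billion

Expenditure multiplier = 1/(1 − MPC) = 1/(1 − 0.79) = 1/0.21 ≈ 4.762.
ΔG contributes k·ΔG = (+$546 billion) / 0.21 = +$2,600 billion.
ΔT of +$546 billion changes first-round spending by −c·ΔT = −$431.34 billion, contributing k·(−c·ΔT) = (−$431.34 billion) / 0.21 = −$2,054 billion.
With ΔG = ΔT and no other leakages, the balanced-budget multiplier is 1, so ΔY = ΔG = +$546 billion.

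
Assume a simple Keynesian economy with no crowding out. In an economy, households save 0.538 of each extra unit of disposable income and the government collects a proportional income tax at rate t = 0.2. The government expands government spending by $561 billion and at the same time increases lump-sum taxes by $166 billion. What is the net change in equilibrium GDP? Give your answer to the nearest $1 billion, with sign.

+$768 billion

MPC = 1 − MPS = 1 − 0.538 = 0.462.
Expenditure multiplier = 1/(1 − c(1−t)) = 1/(1 − 0.462×0.8) = 1/0.6304 ≈ 1.586.
ΔG contributes k·ΔG = (+$561 billion) / 0.6304 ≈ +$889.9 billion.
ΔT of +$166 billion changes first-round spending by −c·ΔT = −$76.692 billion, contributing k·(−c·ΔT) = (−$76.692 billion) / 0.6304 ≈ −$121.7 billion.
Net ΔY = k(ΔG − c·ΔT) = (+$484.308 billion) / 0.6304 ≈ +$768 billion.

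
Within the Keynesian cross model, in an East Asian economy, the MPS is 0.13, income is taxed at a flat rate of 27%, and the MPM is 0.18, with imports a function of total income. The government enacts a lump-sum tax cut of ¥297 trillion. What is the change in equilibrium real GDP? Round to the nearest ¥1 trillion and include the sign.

+¥474 trillion

MPC = 1 − MPS = 1 − 0.13 = 0.87.
A lump-sum tax change of −¥297 trillion shifts disposable income by +¥297 trillion; first-round consumption changes by −c × ΔT = −0.87 × (−¥297 trillion) = +¥258.39 trillion.
Expenditure multiplier = 1/(1 − c(1−t) + m) = 1/(1 − 0.87×0.73 + 0.18) = 1/0.5449 ≈ 1.835.
The tax multiplier is −c × k ≈ −1.597, so ΔY = k × (−c·ΔT) = (+¥258.39 trillion) / 0.5449 ≈ +¥474 trillion.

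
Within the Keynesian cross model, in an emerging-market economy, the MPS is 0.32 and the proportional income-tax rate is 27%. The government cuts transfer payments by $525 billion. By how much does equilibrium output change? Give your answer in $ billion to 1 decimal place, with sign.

−$708.9 billion

MPC = 1 − MPS = 1 − 0.32 = 0.68.
The transfer change shifts disposable income by −$525 billion, so first-round consumption changes by c·ΔTR = 0.68 × (−$525 billion) = −$357 billion.
Expenditure multiplier = 1/(1 − c(1−t)) = 1/(1 − 0.68×0.73) = 1/0.5036 ≈ 1.986.
The transfer multiplier is c × k ≈ 1.35, so ΔY = k × (c·ΔTR) = (−$357 billion) / 0.5036 ≈ −$708.9 billion.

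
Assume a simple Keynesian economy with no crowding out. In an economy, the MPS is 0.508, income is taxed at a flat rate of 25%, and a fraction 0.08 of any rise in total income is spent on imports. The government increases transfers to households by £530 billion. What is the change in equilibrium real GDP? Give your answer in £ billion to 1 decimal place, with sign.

+£366.8 billion

MPC = 1 − MPS = 1 − 0.508 = 0.492.
The transfer change shifts disposable income by +£530 billion, so first-round consumption changes by c·ΔTR = 0.492 × (+£530 billion) = +£260.76 billion.
Expenditure multiplier = 1/(1 − c(1−t) + m) = 1/(1 − 0.492×0.75 + 0.08) = 1/0.711 ≈ 1.406.
The transfer multiplier is c × k ≈ 0.692, so ΔY = k × (c·ΔTR) = (+£260.76 billion) / 0.711 ≈ +£366.8 billion.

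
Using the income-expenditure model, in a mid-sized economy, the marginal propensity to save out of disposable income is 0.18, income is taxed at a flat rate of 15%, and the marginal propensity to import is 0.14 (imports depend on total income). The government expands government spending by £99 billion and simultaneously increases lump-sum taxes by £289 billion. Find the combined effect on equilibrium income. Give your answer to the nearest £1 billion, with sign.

−£311 billion

MPC = 1 − MPS = 1 − 0.18 = 0.82.
Expenditure multiplier = 1/(1 − c(1−t) + m) = 1/(1 − 0.82×0.85 + 0.14) = 1/0.443 ≈ 2.257.
ΔG contributes k·ΔG = (+£99 billion) / 0.443 ≈ +£223.5 billion.
ΔT of +£289 billion changes first-round spending by −c·ΔT = −£236.98 billion, contributing k·(−c·ΔT) = (−£236.98 billion) / 0.443 ≈ −£534.9 billion.
Net ΔY = k(ΔG − c·ΔT) = (−£137.98 billion) / 0.443 ≈ −£311 billion.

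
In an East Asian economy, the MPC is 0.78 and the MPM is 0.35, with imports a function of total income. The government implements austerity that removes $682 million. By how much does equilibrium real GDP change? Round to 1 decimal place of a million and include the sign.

Spending multiplier = 1/(1 − c + m) = 1/(1 − 0.78 + 0.35) = 1/0.57 ≈ 1.754.
ΔY = k × ΔG = (−$682 million) / 0.57 ≈ −$1,196.5 million.

−$1,196.5 million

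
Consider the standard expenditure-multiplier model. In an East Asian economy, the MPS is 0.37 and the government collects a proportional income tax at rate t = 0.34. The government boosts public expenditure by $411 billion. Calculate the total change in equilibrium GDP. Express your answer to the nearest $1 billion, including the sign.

MPC = 1 − MPS = 1 − 0.37 = 0.63.
Government-spending multiplier = 1/(1 − c(1−t)) = 1/(1 − 0.63×0.66) = 1/0.5842 ≈ 1.712.
ΔY = k × ΔG = (+$411 billion) / 0.5842 ≈ +$704 billion.

+$704 billion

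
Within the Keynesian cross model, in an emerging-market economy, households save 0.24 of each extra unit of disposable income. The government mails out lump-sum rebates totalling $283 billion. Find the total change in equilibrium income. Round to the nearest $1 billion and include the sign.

MPC = 1 − MPS = 1 − 0.24 = 0.76.
A lump-sum tax change of −$283 billion shifts disposable income by +$283 billion; first-round consumption changes by −c × ΔT = −0.76 × (−$283 billion) = +$215.08 billion.
Expenditure multiplier = 1/(1 − MPC) = 1/(1 − 0.76) = 1/0.24 ≈ 4.167.
The tax multiplier is −c × k ≈ −3.167, so ΔY = k × (−c·ΔT) = (+$215.08 billion) / 0.24 ≈ +$896 billion.

+$896 billion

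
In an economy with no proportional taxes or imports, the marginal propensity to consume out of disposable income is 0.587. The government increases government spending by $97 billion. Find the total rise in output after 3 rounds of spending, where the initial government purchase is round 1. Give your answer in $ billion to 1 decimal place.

Round 1 adds ΔG = $97 billion; each later round is MPC = 0.587 times the previous.
After 3 rounds: 97 + 56.939 + 33.423193 = ΔG·(1 − c^3)/(1 − c) = 97 × (1 − 0.202262003)/0.413 ≈ $187.4 billion.

$187.4 billion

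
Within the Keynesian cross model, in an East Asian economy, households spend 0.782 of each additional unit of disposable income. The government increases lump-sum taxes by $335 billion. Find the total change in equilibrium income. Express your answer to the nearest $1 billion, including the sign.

A lump-sum tax change of +$335 billion shifts disposable income by −$335 billion; first-round consumption changes by −c × ΔT = −0.782 × (+$335 billion) = −$261.97 billion.
Expenditure multiplier = 1/(1 − MPC) = 1/(1 − 0.782) = 1/0.218 ≈ 4.587.
The tax multiplier is −c × k ≈ −3.587, so ΔY = k × (−c·ΔT) = (−$261.97 billion) / 0.218 ≈ −$1,202 billion.

−$1,202 billion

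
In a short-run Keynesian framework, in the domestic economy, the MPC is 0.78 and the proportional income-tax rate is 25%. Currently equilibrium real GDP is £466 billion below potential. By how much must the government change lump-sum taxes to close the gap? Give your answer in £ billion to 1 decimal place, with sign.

Spending multiplier = 1/(1 − c(1−t)) = 1/(1 − 0.78×0.75) = 1/0.415 ≈ 2.41.
Tax multiplier = −c·k = −0.78/0.415 ≈ −1.88. Need ΔY = +£466 billion, so ΔT = ΔY/(−c·k) = −(+£466 billion) × 0.415 / 0.78 ≈ −£247.9 billion.
The government should cut lump-sum taxes by £247.9 billion.

−£247.9 billion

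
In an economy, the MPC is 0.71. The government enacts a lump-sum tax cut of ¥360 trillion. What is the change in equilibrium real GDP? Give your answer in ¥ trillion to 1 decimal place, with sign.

+¥881.4 trillion

A lump-sum tax change of −¥360 trillion shifts disposable income by +¥360 trillion; first-round consumption changes by −c × ΔT = −0.71 × (−¥360 trillion) = +¥255.6 trillion.
Expenditure multiplier = 1/(1 − MPC) = 1/(1 − 0.71) = 1/0.29 ≈ 3.448.
The tax multiplier is −c × k ≈ −2.448, so ΔY = k × (−c·ΔT) = (+¥255.6 trillion) / 0.29 ≈ +¥881.4 trillion.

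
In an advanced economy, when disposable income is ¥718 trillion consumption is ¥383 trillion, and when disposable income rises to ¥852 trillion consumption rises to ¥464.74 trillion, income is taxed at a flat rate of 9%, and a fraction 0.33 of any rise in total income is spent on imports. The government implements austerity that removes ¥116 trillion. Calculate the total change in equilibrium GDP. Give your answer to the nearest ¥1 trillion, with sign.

−¥150 trillion

MPC = ΔC/ΔYd = (464.74 − 383)/(852 − 718) = 81.74/134 = 0.61.
Spending multiplier = 1/(1 − c(1−t) + m) = 1/(1 − 0.61×0.91 + 0.33) = 1/0.7749 ≈ 1.29.
ΔY = k × ΔG = (−¥116 trillion) / 0.7749 ≈ −¥150 trillion.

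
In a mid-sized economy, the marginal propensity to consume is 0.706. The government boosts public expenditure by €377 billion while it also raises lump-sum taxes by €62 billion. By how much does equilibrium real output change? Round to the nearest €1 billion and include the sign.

Expenditure multiplier = 1/(1 − MPC) = 1/(1 − 0.706) = 1/0.294 ≈ 3.401.
ΔG contributes k·ΔG = (+€377 billion) / 0.294 ≈ +€1,282.3 billion.
ΔT of +€62 billion changes first-round spending by −c·ΔT = −€43.772 billion, contributing k·(−c·ΔT) = (−€43.772 billion) / 0.294 ≈ −€148.9 billion.
Net ΔY = k(ΔG − c·ΔT) = (+€333.228 billion) / 0.294 ≈ +€1,133 billion.

+€1,133 billion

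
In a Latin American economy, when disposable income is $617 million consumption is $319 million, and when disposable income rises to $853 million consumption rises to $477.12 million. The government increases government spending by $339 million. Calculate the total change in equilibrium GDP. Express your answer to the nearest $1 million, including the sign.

+$1,027 million

MPC = ΔC/ΔYd = (477.12 − 319)/(853 − 617) = 158.12/236 = 0.67.
Spending multiplier = 1/(1 − MPC) = 1/(1 − 0.67) = 1/0.33 ≈ 3.03.
ΔY = k × ΔG = (+$339 million) / 0.33 ≈ +$1,027 million.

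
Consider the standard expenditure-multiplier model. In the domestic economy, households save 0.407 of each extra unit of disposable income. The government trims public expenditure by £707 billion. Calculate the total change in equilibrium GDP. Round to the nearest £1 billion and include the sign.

−£1,737 billion

MPC = 1 − MPS = 1 − 0.407 = 0.593.
Government-spending multiplier = 1/(1 − MPC) = 1/(1 − 0.593) = 1/0.407 ≈ 2.457.
ΔY = k × ΔG = (−£707 billion) / 0.407 ≈ −£1,737 billion.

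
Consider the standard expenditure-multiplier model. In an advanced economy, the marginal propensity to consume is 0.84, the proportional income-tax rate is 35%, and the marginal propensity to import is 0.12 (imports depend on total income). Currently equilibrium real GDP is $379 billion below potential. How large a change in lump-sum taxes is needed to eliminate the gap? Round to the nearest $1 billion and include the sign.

Spending multiplier = 1/(1 − c(1−t) + m) = 1/(1 − 0.84×0.65 + 0.12) = 1/0.574 ≈ 1.742.
Tax multiplier = −c·k = −0.84/0.574 ≈ −1.463. Need ΔY = +$379 billion, so ΔT = ΔY/(−c·k) = −(+$379 billion) × 0.574 / 0.84 ≈ −$259 billion.
The government should cut lump-sum taxes by $259 billion.

−$259 billion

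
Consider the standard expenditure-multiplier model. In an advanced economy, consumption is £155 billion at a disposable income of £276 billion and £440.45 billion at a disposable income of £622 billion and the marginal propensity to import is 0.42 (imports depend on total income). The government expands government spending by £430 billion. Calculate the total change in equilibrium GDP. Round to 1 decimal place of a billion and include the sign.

+£722.7 billion

MPC = ΔC/ΔYd = (440.45 − 155)/(622 − 276) = 285.45/346 = 0.825.
Expenditure multiplier = 1/(1 − c + m) = 1/(1 − 0.825 + 0.42) = 1/0.595 ≈ 1.681.
ΔY = k × ΔG = (+£430 billion) / 0.595 ≈ +£722.7 billion.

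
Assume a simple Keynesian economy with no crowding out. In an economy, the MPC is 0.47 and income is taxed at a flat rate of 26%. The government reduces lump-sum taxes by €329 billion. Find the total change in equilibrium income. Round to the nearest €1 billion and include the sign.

A lump-sum tax change of −€329 billion shifts disposable income by +€329 billion; first-round consumption changes by −c × ΔT = −0.47 × (−€329 billion) = +€154.63 billion.
Expenditure multiplier = 1/(1 − c(1−t)) = 1/(1 − 0.47×0.74) = 1/0.6522 ≈ 1.533.
The tax multiplier is −c × k ≈ −0.721, so ΔY = k × (−c·ΔT) = (+€154.63 billion) / 0.6522 ≈ +€237 billion.

+€237 billion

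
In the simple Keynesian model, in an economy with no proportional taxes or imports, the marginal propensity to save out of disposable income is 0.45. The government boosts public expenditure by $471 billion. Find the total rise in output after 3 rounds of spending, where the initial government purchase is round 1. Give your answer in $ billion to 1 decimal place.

MPC = 1 − MPS = 1 − 0.45 = 0.55.
Round 1 adds ΔG = $471 billion; each later round is MPC = 0.55 times the previous.
After 3 rounds: 471 + 259.05 + 142.4775 = ΔG·(1 − c^3)/(1 − c) = 471 × (1 − 0.166375)/0.45 ≈ $872.5 billion.

$872.5 billion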